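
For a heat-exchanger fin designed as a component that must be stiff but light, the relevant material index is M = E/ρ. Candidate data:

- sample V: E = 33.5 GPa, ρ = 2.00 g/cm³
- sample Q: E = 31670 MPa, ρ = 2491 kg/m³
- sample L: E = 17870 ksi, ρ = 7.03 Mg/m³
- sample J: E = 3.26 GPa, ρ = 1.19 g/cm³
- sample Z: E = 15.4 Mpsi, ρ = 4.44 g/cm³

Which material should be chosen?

Putting every candidate on a common basis:
  sample V: E = 33.50 GPa, ρ = 2000 kg/m³
  sample Q: E = 31.67 GPa, ρ = 2491 kg/m³
  sample L: E = 123.2 GPa, ρ = 7030 kg/m³
  sample J: E = 3.260 GPa, ρ = 1190 kg/m³
  sample Z: E = 106.2 GPa, ρ = 4440 kg/m³
  sample Z: M = 23.9 MN·m/kg
  sample L: M = 17.5 MN·m/kg
  sample V: M = 16.8 MN·m/kg
  sample Q: M = 12.7 MN·m/kg
  sample J: M = 2.74 MN·m/kg
Sample Z ranks first.

sample Z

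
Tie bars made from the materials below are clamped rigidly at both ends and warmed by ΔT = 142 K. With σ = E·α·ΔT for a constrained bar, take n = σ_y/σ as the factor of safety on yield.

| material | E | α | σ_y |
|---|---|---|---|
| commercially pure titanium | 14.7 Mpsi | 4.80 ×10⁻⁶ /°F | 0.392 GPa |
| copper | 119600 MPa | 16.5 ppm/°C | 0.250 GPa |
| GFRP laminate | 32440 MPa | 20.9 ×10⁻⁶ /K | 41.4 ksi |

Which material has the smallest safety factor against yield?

Per material, after unit conversion:
  commercially pure titanium: E = 101.4, α = 8.64, σ_y = 392.0 → σ = 124 MPa, n = 3.15
  copper: E = 119.6, α = 16.5, σ_y = 250.0 → σ = 280 MPa, n = 0.892
  GFRP laminate: E = 32.44, α = 20.9, σ_y = 285.4 → σ = 96.3 MPa, n = 2.96
Copper has the lowest safety factor, n = 0.892.

copper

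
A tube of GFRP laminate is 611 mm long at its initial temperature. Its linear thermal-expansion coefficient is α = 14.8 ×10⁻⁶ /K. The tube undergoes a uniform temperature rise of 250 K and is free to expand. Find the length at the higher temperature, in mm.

613.26 mm

ΔL = α·L₀·ΔT = 14.8×10⁻⁶ × 611 mm × 250.0 K = 2.26 mm.
L = L₀ + ΔL = 611 + 2.26 = 613.26 mm.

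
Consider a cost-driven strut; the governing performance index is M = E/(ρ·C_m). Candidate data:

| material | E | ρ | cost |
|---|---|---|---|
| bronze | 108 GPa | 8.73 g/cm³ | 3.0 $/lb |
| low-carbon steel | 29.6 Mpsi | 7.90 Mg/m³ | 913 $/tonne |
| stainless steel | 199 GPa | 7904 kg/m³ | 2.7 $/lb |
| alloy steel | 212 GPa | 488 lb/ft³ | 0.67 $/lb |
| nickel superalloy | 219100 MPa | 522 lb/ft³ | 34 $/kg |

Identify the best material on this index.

In SI units:
  bronze: E = 108.0 GPa, ρ = 8730 kg/m³, cost = 6.614 $/kg
  low-carbon steel: E = 204.1 GPa, ρ = 7900 kg/m³, cost = 0.9130 $/kg
  stainless steel: E = 199.0 GPa, ρ = 7904 kg/m³, cost = 5.952 $/kg
  alloy steel: E = 212.0 GPa, ρ = 7817 kg/m³, cost = 1.477 $/kg
  nickel superalloy: E = 219.1 GPa, ρ = 8362 kg/m³, cost = 34.00 $/kg
  low-carbon steel: M = 28.3 MN·m per $
  alloy steel: M = 18.4 MN·m per $
  stainless steel: M = 4.23 MN·m per $
  bronze: M = 1.87 MN·m per $
  nickel superalloy: M = 0.771 MN·m per $
Highest index: low-carbon steel.

low-carbon steel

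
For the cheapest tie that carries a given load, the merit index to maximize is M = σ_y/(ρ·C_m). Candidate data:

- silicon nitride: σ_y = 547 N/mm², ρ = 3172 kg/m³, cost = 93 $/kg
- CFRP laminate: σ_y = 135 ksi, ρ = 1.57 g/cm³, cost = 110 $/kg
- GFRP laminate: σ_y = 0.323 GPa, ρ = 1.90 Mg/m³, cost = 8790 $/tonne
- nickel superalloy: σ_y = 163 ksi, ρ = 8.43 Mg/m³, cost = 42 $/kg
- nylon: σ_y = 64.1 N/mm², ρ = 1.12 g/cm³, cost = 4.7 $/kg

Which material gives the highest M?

GFRP laminate

Normalizing units and computing the index:
  silicon nitride: σ_y = 547.0 MPa, ρ = 3172 kg/m³, cost = 93.00 $/kg
  CFRP laminate: σ_y = 930.8 MPa, ρ = 1570 kg/m³, cost = 110.0 $/kg
  GFRP laminate: σ_y = 323.0 MPa, ρ = 1900 kg/m³, cost = 8.790 $/kg
  nickel superalloy: σ_y = 1124 MPa, ρ = 8430 kg/m³, cost = 42.00 $/kg
  nylon: σ_y = 64.10 MPa, ρ = 1120 kg/m³, cost = 4.700 $/kg
  GFRP laminate: M = 19.3 kN·m per $
  nylon: M = 12.2 kN·m per $
  CFRP laminate: M = 5.39 kN·m per $
  nickel superalloy: M = 3.17 kN·m per $
  silicon nitride: M = 1.85 kN·m per $
Highest index: GFRP laminate.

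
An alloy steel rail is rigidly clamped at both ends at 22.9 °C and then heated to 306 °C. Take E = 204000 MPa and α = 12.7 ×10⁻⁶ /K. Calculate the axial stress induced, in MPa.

E = 204000 MPa = 204.0 GPa.
ΔT = 283.1 K. Constrained thermal stress σ = E·α·ΔT = 204.0×10³ MPa × 12.7×10⁻⁶ × 283.1 = 733 MPa (compressive).

733 MPa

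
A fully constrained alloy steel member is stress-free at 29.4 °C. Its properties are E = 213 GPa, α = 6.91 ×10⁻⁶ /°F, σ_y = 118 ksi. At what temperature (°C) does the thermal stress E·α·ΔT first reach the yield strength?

α = 6.91×10⁻⁶/°F × 9/5 = 12.4×10⁻⁶/K.
σ_y = 118 ksi = 813.6 MPa.
E·α·ΔT = 813.6 MPa ⇒ ΔT = 813.6 / (213.0×10³ × 12.4×10⁻⁶) = 307.1 K.
T = 29.4 + 307.1 = 336.5 °C.

336 °C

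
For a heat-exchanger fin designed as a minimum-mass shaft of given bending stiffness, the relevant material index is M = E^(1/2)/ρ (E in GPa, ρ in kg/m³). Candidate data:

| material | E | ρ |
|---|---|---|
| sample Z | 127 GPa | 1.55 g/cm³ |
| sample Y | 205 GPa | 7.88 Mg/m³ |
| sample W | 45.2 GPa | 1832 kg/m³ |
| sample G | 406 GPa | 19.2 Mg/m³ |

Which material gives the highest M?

sample Z

Putting every candidate on a common basis:
  sample Z: E = 127.0 GPa, ρ = 1550 kg/m³
  sample Y: E = 205.0 GPa, ρ = 7880 kg/m³
  sample W: E = 45.20 GPa, ρ = 1832 kg/m³
  sample G: E = 406.0 GPa, ρ = 19200 kg/m³
  sample Z: M = 7.27×10⁻³
  sample W: M = 3.67×10⁻³
  sample Y: M = 1.82×10⁻³
  sample G: M = 1.05×10⁻³
Sample Z ranks first.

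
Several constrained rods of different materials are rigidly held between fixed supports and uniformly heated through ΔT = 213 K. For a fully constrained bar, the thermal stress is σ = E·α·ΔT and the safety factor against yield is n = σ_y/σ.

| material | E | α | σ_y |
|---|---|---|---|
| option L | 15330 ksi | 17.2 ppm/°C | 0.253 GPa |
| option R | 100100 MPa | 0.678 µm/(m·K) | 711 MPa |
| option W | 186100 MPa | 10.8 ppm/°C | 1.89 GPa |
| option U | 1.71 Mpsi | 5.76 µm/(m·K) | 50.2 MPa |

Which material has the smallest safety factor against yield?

With everything in SI (GPa, ×10⁻⁶/K, MPa):
  option L: E = 105.7, α = 17.2, σ_y = 253.0 → σ = 387 MPa, n = 0.653
  option R: E = 100.1, α = 0.678, σ_y = 711.0 → σ = 14.5 MPa, n = 49.2
  option W: E = 186.1, α = 10.8, σ_y = 1890 → σ = 428 MPa, n = 4.41
  option U: E = 11.79, α = 5.76, σ_y = 50.20 → σ = 14.5 MPa, n = 3.47
Option L has the lowest safety factor, n = 0.653.

option L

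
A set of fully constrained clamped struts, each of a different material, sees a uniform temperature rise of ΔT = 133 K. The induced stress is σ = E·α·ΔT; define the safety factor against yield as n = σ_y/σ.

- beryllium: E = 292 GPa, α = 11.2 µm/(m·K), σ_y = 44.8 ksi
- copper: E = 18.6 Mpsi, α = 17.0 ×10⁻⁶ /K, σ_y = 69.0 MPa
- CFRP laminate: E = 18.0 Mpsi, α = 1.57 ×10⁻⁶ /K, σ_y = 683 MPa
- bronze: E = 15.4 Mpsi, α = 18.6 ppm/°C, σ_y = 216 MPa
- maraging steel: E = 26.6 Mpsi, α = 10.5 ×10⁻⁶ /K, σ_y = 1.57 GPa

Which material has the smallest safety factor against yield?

With everything in SI (GPa, ×10⁻⁶/K, MPa):
  beryllium: E = 292.0, α = 11.2, σ_y = 308.9 → σ = 435 MPa, n = 0.710
  copper: E = 128.2, α = 17.0, σ_y = 69.00 → σ = 290 MPa, n = 0.238
  CFRP laminate: E = 124.1, α = 1.57, σ_y = 683.0 → σ = 25.9 MPa, n = 26.4
  bronze: E = 106.2, α = 18.6, σ_y = 216.0 → σ = 263 MPa, n = 0.822
  maraging steel: E = 183.4, α = 10.5, σ_y = 1570 → σ = 256 MPa, n = 6.13
The minimum is copper at n = 0.238.

copper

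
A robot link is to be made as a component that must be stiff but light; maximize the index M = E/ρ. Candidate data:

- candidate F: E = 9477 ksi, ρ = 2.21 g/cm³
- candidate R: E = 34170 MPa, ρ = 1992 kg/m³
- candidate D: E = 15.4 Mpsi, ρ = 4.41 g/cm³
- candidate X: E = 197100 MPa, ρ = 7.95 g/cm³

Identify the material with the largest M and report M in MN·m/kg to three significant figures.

Convert each candidate to consistent units, then evaluate M:
  candidate F: E = 65.34 GPa, ρ = 2210 kg/m³
  candidate R: E = 34.17 GPa, ρ = 1992 kg/m³
  candidate D: E = 106.2 GPa, ρ = 4410 kg/m³
  candidate X: E = 197.1 GPa, ρ = 7950 kg/m³
  candidate F: M = 29.6 MN·m/kg
  candidate X: M = 24.8 MN·m/kg
  candidate D: M = 24.1 MN·m/kg
  candidate R: M = 17.2 MN·m/kg
Candidate F has the largest M.

candidate F, M = 29.6 MN·m/kg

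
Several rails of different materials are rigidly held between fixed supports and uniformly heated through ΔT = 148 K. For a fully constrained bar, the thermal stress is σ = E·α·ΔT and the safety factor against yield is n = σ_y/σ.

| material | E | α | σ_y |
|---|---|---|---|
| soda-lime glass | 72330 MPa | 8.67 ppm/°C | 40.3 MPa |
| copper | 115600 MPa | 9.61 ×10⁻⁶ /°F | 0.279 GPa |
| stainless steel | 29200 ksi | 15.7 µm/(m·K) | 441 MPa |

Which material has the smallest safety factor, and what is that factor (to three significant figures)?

soda-lime glass, n = 0.434

In consistent units (E in GPa, α in ×10⁻⁶/K, σ_y in MPa):
  soda-lime glass: E = 72.33, α = 8.67, σ_y = 40.30 → σ = 92.8 MPa, n = 0.434
  copper: E = 115.6, α = 17.3, σ_y = 279.0 → σ = 296 MPa, n = 0.943
  stainless steel: E = 201.3, α = 15.7, σ_y = 441.0 → σ = 468 MPa, n = 0.943
Smallest n: soda-lime glass with n = 0.434.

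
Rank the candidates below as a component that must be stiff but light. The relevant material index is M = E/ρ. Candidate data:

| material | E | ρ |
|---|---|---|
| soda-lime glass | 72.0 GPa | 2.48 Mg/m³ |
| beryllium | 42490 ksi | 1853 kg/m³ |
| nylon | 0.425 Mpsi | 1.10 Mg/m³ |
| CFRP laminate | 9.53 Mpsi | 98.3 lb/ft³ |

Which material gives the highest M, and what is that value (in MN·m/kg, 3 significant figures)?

Putting every candidate on a common basis:
  soda-lime glass: E = 72.00 GPa, ρ = 2480 kg/m³
  beryllium: E = 293.0 GPa, ρ = 1853 kg/m³
  nylon: E = 2.930 GPa, ρ = 1100 kg/m³
  CFRP laminate: E = 65.71 GPa, ρ = 1575 kg/m³
  beryllium: M = 158 MN·m/kg
  CFRP laminate: M = 41.7 MN·m/kg
  soda-lime glass: M = 29.0 MN·m/kg
  nylon: M = 2.66 MN·m/kg
Beryllium ranks first.

beryllium, M = 158 MN·m/kg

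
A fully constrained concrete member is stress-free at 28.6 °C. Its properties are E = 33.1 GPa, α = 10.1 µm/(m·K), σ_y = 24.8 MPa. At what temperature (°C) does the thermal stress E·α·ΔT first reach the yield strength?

E·α·ΔT = 24.80 MPa ⇒ ΔT = 24.80 / (33.10×10³ × 10.1×10⁻⁶) = 74.18 K.
T = 28.6 + 74.18 = 102.8 °C.

103 °C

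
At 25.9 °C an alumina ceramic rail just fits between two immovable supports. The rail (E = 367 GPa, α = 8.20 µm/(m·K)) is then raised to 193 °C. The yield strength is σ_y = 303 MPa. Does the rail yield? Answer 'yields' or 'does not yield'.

ΔT = 167.1 K. Constrained thermal stress σ = E·α·ΔT = 367.0×10³ MPa × 8.20×10⁻⁶ × 167.1 = 503 MPa (compressive).
Compare to σ_y = 303 MPa: σ ≥ σ_y, so it yields.

yields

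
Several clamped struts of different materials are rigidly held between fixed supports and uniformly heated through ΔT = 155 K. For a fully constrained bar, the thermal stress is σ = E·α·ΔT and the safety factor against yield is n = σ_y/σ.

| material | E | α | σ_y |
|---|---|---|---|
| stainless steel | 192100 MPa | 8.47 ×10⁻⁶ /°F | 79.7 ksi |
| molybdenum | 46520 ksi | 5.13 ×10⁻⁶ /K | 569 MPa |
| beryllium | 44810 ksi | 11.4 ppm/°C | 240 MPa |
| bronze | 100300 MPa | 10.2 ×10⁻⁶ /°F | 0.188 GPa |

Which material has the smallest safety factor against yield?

beryllium

Per material, after unit conversion:
  stainless steel: E = 192.1, α = 15.2, σ_y = 549.5 → σ = 454 MPa, n = 1.21
  molybdenum: E = 320.7, α = 5.13, σ_y = 569.0 → σ = 255 MPa, n = 2.23
  beryllium: E = 309.0, α = 11.4, σ_y = 240.0 → σ = 546 MPa, n = 0.440
  bronze: E = 100.3, α = 18.4, σ_y = 188.0 → σ = 285 MPa, n = 0.659
Beryllium has the lowest safety factor, n = 0.440.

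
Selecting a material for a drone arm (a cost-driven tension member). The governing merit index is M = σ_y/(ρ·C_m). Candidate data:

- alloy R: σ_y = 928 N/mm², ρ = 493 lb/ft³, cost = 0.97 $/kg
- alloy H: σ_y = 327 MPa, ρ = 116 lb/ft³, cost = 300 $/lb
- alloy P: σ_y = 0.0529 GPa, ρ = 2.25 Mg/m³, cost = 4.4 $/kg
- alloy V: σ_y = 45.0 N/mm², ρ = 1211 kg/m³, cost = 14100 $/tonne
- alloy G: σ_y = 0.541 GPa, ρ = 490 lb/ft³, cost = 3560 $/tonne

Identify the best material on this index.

alloy R

Convert each candidate to consistent units, then evaluate M:
  alloy R: σ_y = 928.0 MPa, ρ = 7897 kg/m³, cost = 0.9700 $/kg
  alloy H: σ_y = 327.0 MPa, ρ = 1858 kg/m³, cost = 661.4 $/kg
  alloy P: σ_y = 52.90 MPa, ρ = 2250 kg/m³, cost = 4.400 $/kg
  alloy V: σ_y = 45.00 MPa, ρ = 1211 kg/m³, cost = 14.10 $/kg
  alloy G: σ_y = 541.0 MPa, ρ = 7849 kg/m³, cost = 3.560 $/kg
  alloy R: M = 121 kN·m per $
  alloy G: M = 19.4 kN·m per $
  alloy P: M = 5.34 kN·m per $
  alloy V: M = 2.64 kN·m per $
  alloy H: M = 0.266 kN·m per $
Alloy R has the largest M.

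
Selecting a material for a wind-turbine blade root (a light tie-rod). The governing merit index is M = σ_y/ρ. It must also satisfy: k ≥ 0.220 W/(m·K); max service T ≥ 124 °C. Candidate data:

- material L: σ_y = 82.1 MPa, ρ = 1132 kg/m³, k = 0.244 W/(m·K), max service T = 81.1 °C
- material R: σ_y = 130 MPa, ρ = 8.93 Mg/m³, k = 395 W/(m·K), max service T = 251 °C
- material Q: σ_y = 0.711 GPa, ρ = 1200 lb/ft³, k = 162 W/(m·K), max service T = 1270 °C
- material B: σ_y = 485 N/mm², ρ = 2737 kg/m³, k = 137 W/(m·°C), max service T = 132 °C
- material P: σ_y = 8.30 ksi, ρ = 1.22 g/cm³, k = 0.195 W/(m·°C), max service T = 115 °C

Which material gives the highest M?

Screen on constraints: k ≥ 0.220 W/(m·K); max service T ≥ 124 °C. Survivors: material R, material Q, material B.
In SI units:
  material R: σ_y = 130.0 MPa, ρ = 8930 kg/m³
  material Q: σ_y = 711.0 MPa, ρ = 19220 kg/m³
  material B: σ_y = 485.0 MPa, ρ = 2737 kg/m³
  material B: M = 177 kN·m/kg
  material Q: M = 37.0 kN·m/kg
  material R: M = 14.6 kN·m/kg
Material B ranks first.

material B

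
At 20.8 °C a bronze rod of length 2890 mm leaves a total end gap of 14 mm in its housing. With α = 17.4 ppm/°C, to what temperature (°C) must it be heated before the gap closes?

299 °C

α·L₀·ΔT = 14.0 mm ⇒ ΔT = 14.0 / (17.4×10⁻⁶ × 2890.0) = 278.4 K.
T = 20.8 + 278.4 = 299.2 °C.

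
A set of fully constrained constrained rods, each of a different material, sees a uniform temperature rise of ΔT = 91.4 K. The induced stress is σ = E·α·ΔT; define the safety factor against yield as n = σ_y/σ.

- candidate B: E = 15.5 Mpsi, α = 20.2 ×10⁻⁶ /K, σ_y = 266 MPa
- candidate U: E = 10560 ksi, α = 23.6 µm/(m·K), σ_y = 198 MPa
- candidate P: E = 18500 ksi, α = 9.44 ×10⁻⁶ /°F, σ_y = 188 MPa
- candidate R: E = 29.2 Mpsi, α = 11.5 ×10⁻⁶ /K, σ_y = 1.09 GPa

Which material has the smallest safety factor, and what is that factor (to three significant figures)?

Per material, after unit conversion:
  candidate B: E = 106.9, α = 20.2, σ_y = 266.0 → σ = 197 MPa, n = 1.35
  candidate U: E = 72.81, α = 23.6, σ_y = 198.0 → σ = 157 MPa, n = 1.26
  candidate P: E = 127.6, α = 17.0, σ_y = 188.0 → σ = 198 MPa, n = 0.949
  candidate R: E = 201.3, α = 11.5, σ_y = 1090 → σ = 212 MPa, n = 5.15
The minimum is candidate P at n = 0.949.

candidate P, n = 0.949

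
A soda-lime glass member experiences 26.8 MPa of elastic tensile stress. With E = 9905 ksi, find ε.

E = 9905 ksi = 68.29 GPa = 68290 MPa.
ε = σ/E = 26.8 / 68290 = 3.92×10⁻⁴.

3.92×10⁻⁴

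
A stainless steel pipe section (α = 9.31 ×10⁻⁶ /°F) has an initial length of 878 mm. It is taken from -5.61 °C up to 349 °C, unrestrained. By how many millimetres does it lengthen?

Convert α: 9.31×10⁻⁶/°F × (9/5) = 16.8×10⁻⁶/K.
ΔT = 349 − (-5.61) = 354.6 K.
ΔL = α·L₀·ΔT = 16.8×10⁻⁶ × 878 mm × 354.6 K = 5.22 mm.

5.22 mm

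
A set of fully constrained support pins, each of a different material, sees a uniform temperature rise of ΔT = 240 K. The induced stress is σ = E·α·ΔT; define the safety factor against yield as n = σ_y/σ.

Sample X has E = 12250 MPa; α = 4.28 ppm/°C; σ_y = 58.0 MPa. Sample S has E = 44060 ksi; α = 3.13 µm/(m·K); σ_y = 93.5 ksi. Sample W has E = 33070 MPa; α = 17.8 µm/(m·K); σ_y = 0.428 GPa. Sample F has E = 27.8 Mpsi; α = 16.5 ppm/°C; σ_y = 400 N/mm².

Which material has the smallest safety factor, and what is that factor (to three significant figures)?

sample F, n = 0.527

Per material, after unit conversion:
  sample X: E = 12.25, α = 4.28, σ_y = 58.00 → σ = 12.6 MPa, n = 4.61
  sample S: E = 303.8, α = 3.13, σ_y = 644.7 → σ = 228 MPa, n = 2.82
  sample W: E = 33.07, α = 17.8, σ_y = 428.0 → σ = 141 MPa, n = 3.03
  sample F: E = 191.7, α = 16.5, σ_y = 400.0 → σ = 759 MPa, n = 0.527
The minimum is sample F at n = 0.527.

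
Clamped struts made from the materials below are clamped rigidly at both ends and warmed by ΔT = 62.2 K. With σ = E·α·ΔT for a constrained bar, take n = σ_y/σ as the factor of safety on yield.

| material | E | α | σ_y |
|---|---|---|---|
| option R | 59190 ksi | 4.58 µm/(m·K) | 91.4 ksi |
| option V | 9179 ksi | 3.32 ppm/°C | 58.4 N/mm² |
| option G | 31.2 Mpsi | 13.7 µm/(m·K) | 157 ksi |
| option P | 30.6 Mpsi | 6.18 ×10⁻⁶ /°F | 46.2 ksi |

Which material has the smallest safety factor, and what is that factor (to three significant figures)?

In consistent units (E in GPa, α in ×10⁻⁶/K, σ_y in MPa):
  option R: E = 408.1, α = 4.58, σ_y = 630.2 → σ = 116 MPa, n = 5.42
  option V: E = 63.29, α = 3.32, σ_y = 58.40 → σ = 13.1 MPa, n = 4.47
  option G: E = 215.1, α = 13.7, σ_y = 1082 → σ = 183 MPa, n = 5.91
  option P: E = 211.0, α = 11.1, σ_y = 318.5 → σ = 146 MPa, n = 2.18
Option P has the lowest safety factor, n = 2.18.

option P, n = 2.18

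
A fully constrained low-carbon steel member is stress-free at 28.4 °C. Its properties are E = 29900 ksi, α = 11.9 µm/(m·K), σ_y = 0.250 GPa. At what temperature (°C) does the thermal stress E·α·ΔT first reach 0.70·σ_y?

99.7 °C

E = 29900 ksi = 206.2 GPa.
σ_y = 0.250 GPa = 250.0 MPa.
E·α·ΔT = 175.0 MPa ⇒ ΔT = 175.0 / (206.2×10³ × 11.9×10⁻⁶) = 71.33 K.
T = 28.4 + 71.33 = 99.73 °C.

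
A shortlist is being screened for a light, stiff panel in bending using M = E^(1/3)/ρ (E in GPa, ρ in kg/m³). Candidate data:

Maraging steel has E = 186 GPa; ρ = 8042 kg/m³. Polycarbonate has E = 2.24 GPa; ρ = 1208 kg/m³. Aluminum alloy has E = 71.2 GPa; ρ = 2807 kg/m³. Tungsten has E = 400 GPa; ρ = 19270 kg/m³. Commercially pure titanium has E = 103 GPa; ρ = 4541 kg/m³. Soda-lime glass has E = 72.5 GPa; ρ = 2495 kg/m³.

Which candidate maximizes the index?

Per-candidate index values:
  soda-lime glass: M = 1.67×10⁻³
  aluminum alloy: M = 1.48×10⁻³
  polycarbonate: M = 1.08×10⁻³
  commercially pure titanium: M = 1.03×10⁻³
  maraging steel: M = 0.710×10⁻³
  tungsten: M = 0.382×10⁻³
Soda-lime glass ranks first.

soda-lime glass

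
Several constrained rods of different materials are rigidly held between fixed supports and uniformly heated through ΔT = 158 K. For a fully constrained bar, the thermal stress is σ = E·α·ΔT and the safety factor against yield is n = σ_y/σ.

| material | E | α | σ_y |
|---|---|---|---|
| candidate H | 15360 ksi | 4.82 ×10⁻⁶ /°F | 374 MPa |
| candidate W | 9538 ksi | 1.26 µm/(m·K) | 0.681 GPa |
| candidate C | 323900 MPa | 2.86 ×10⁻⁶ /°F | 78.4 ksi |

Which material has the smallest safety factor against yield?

With everything in SI (GPa, ×10⁻⁶/K, MPa):
  candidate H: E = 105.9, α = 8.68, σ_y = 374.0 → σ = 145 MPa, n = 2.58
  candidate W: E = 65.76, α = 1.26, σ_y = 681.0 → σ = 13.1 MPa, n = 52.0
  candidate C: E = 323.9, α = 5.15, σ_y = 540.5 → σ = 263 MPa, n = 2.05
Candidate C has the lowest safety factor, n = 2.05.

candidate C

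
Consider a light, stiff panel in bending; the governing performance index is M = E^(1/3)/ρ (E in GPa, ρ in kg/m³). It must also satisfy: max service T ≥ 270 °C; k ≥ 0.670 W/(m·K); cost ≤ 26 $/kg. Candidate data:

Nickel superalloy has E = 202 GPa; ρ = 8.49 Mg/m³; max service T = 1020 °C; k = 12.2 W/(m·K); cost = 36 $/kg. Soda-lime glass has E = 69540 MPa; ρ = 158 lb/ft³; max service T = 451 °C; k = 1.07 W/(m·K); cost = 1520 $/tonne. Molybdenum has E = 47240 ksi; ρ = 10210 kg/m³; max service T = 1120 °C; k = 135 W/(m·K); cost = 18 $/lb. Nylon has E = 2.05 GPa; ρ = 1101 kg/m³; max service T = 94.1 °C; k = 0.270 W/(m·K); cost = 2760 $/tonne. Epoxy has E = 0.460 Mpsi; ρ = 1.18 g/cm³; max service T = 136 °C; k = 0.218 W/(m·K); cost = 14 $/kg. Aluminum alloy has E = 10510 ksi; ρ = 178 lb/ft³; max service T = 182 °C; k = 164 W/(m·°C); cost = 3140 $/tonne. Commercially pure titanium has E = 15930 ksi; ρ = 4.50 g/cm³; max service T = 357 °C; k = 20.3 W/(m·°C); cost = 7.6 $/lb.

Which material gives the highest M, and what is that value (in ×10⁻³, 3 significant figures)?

soda-lime glass, M = 1.62×10⁻³

Screen on constraints: max service T ≥ 270 °C; k ≥ 0.670 W/(m·K); cost ≤ 26 $/kg. Survivors: soda-lime glass, commercially pure titanium.
After converting to SI:
  soda-lime glass: E = 69.54 GPa, ρ = 2531 kg/m³
  commercially pure titanium: E = 109.8 GPa, ρ = 4500 kg/m³
  soda-lime glass: M = 1.62×10⁻³
  commercially pure titanium: M = 1.06×10⁻³
Soda-lime glass ranks first.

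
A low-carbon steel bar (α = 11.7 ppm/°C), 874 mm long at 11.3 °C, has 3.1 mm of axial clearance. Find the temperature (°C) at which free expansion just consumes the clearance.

α·L₀·ΔT = 3.1 mm ⇒ ΔT = 3.1 / (11.7×10⁻⁶ × 874.0) = 303.2 K.
T = 11.3 + 303.2 = 314.5 °C.

314 °C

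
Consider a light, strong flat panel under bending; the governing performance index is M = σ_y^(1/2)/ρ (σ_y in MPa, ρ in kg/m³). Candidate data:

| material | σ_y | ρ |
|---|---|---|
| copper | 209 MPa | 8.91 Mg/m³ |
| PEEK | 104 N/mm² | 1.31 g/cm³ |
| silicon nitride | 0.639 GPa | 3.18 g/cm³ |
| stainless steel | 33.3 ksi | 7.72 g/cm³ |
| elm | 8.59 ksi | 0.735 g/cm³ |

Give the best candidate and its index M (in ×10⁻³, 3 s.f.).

Convert each candidate to consistent units, then evaluate M:
  copper: σ_y = 209.0 MPa, ρ = 8910 kg/m³
  PEEK: σ_y = 104.0 MPa, ρ = 1310 kg/m³
  silicon nitride: σ_y = 639.0 MPa, ρ = 3180 kg/m³
  stainless steel: σ_y = 229.6 MPa, ρ = 7720 kg/m³
  elm: σ_y = 59.23 MPa, ρ = 735.0 kg/m³
  elm: M = 10.5×10⁻³
  silicon nitride: M = 7.95×10⁻³
  PEEK: M = 7.78×10⁻³
  stainless steel: M = 1.96×10⁻³
  copper: M = 1.62×10⁻³
Highest index: elm.

elm, M = 10.5×10⁻³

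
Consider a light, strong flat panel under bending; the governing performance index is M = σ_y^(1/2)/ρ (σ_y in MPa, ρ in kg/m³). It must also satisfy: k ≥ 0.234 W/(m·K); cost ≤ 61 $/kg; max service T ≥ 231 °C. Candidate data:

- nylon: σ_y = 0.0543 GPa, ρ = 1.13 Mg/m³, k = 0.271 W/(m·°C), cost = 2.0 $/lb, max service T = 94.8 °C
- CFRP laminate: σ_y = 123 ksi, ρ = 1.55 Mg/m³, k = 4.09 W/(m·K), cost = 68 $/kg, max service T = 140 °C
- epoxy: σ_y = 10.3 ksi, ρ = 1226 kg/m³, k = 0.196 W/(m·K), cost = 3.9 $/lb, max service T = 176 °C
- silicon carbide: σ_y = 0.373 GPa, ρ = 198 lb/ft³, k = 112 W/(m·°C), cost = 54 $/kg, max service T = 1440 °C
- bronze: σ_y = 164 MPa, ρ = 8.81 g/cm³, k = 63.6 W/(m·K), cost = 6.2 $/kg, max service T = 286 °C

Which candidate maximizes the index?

silicon carbide

Screen on constraints: k ≥ 0.234 W/(m·K); cost ≤ 61 $/kg; max service T ≥ 231 °C. Survivors: silicon carbide, bronze.
Normalizing units and computing the index:
  silicon carbide: σ_y = 373.0 MPa, ρ = 3172 kg/m³
  bronze: σ_y = 164.0 MPa, ρ = 8810 kg/m³
  silicon carbide: M = 6.09×10⁻³
  bronze: M = 1.45×10⁻³
The maximum is for silicon carbide.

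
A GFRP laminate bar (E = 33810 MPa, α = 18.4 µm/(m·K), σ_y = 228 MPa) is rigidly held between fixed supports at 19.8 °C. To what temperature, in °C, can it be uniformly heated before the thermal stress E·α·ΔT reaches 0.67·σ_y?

265 °C

E = 33810 MPa = 33.81 GPa.
E·α·ΔT = 152.8 MPa ⇒ ΔT = 152.8 / (33.81×10³ × 18.4×10⁻⁶) = 245.6 K.
T = 19.8 + 245.6 = 265.4 °C.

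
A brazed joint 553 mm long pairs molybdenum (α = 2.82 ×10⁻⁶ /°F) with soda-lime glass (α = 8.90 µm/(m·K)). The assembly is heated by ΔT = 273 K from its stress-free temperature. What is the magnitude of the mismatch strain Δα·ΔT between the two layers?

molybdenum: α = 2.82×10⁻⁶/°F × 9/5 = 5.08×10⁻⁶/K.
Δα = |5.08 − 8.90|×10⁻⁶/K = 3.82×10⁻⁶/K.
Mismatch strain = Δα·ΔT = 3.82×10⁻⁶ × 273.0 = 1.04×10⁻³.

1.04×10⁻³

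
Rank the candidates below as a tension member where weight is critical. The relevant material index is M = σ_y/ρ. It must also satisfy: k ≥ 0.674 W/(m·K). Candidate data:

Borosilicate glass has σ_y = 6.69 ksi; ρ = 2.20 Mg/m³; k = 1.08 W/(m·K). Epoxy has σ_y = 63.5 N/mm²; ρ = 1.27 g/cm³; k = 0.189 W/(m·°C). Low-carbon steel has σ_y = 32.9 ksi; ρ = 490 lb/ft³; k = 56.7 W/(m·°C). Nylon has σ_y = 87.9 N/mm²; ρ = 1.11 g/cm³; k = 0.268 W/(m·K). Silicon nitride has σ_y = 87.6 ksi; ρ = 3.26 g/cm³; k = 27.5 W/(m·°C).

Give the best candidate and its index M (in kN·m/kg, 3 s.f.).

Screen on constraints: k ≥ 0.674 W/(m·K). Survivors: borosilicate glass, low-carbon steel, silicon nitride.
Putting every candidate on a common basis:
  borosilicate glass: σ_y = 46.13 MPa, ρ = 2200 kg/m³
  low-carbon steel: σ_y = 226.8 MPa, ρ = 7849 kg/m³
  silicon nitride: σ_y = 604.0 MPa, ρ = 3260 kg/m³
  silicon nitride: M = 185 kN·m/kg
  low-carbon steel: M = 28.9 kN·m/kg
  borosilicate glass: M = 21.0 kN·m/kg
Silicon nitride ranks first.

silicon nitride, M = 185 kN·m/kg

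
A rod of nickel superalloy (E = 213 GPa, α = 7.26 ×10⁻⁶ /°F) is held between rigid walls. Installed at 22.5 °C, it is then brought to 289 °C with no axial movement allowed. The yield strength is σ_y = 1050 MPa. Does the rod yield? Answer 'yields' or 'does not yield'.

does not yield

α = 7.26×10⁻⁶/°F × 9/5 = 13.1×10⁻⁶/K.
ΔT = 266.5 K. Constrained thermal stress σ = E·α·ΔT = 213.0×10³ MPa × 13.1×10⁻⁶ × 266.5 = 742 MPa (compressive).
Compare to σ_y = 1050 MPa: σ < σ_y, so it does not yield.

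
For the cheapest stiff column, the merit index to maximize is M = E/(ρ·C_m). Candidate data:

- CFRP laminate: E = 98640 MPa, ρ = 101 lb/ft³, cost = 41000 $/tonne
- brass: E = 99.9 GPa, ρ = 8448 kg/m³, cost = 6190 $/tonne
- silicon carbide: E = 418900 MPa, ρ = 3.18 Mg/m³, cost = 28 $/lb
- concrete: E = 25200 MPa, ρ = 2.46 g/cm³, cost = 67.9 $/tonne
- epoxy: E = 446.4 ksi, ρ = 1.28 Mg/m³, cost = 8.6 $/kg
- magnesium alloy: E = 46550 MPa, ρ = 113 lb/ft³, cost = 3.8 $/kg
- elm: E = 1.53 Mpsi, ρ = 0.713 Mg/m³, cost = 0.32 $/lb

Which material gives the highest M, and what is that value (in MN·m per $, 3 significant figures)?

concrete, M = 151 MN·m per $

After converting to SI:
  CFRP laminate: E = 98.64 GPa, ρ = 1618 kg/m³, cost = 41.00 $/kg
  brass: E = 99.90 GPa, ρ = 8448 kg/m³, cost = 6.190 $/kg
  silicon carbide: E = 418.9 GPa, ρ = 3180 kg/m³, cost = 61.73 $/kg
  concrete: E = 25.20 GPa, ρ = 2460 kg/m³, cost = 0.06790 $/kg
  epoxy: E = 3.078 GPa, ρ = 1280 kg/m³, cost = 8.600 $/kg
  magnesium alloy: E = 46.55 GPa, ρ = 1810 kg/m³, cost = 3.800 $/kg
  elm: E = 10.55 GPa, ρ = 713.0 kg/m³, cost = 0.7055 $/kg
  concrete: M = 151 MN·m per $
  elm: M = 21.0 MN·m per $
  magnesium alloy: M = 6.77 MN·m per $
  silicon carbide: M = 2.13 MN·m per $
  brass: M = 1.91 MN·m per $
  CFRP laminate: M = 1.49 MN·m per $
  epoxy: M = 0.280 MN·m per $
Highest index: concrete.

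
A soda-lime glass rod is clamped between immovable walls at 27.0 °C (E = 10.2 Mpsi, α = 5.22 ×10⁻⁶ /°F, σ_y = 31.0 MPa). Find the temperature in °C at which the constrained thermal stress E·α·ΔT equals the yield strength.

E = 10.2 Mpsi = 70.33 GPa.
α = 5.22×10⁻⁶/°F × 9/5 = 9.40×10⁻⁶/K.
E·α·ΔT = 31.00 MPa ⇒ ΔT = 31.00 / (70.33×10³ × 9.40×10⁻⁶) = 46.91 K.
T = 27.0 + 46.91 = 73.91 °C.

73.9 °C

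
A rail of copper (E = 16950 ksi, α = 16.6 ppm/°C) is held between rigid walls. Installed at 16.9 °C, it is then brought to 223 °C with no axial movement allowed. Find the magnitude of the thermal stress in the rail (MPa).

400 MPa

E = 16950 ksi = 116.9 GPa.
ΔT = 206.1 K. Constrained thermal stress σ = E·α·ΔT = 116.9×10³ MPa × 16.6×10⁻⁶ × 206.1 = 400 MPa (compressive).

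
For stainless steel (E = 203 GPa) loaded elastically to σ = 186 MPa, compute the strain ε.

ε = σ/E = 186 / 203000 = 9.16×10⁻⁴.

9.16×10⁻⁴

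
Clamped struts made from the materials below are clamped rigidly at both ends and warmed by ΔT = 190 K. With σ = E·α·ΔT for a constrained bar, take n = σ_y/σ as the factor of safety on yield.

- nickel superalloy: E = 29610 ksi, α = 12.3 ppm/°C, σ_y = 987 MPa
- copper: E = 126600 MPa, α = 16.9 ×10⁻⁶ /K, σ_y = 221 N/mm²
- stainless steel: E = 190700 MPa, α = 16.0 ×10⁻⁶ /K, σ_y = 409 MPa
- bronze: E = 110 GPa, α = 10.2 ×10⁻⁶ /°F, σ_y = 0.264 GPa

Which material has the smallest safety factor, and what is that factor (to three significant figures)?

copper, n = 0.544

In consistent units (E in GPa, α in ×10⁻⁶/K, σ_y in MPa):
  nickel superalloy: E = 204.2, α = 12.3, σ_y = 987.0 → σ = 477 MPa, n = 2.07
  copper: E = 126.6, α = 16.9, σ_y = 221.0 → σ = 407 MPa, n = 0.544
  stainless steel: E = 190.7, α = 16.0, σ_y = 409.0 → σ = 580 MPa, n = 0.706
  bronze: E = 110.0, α = 18.4, σ_y = 264.0 → σ = 384 MPa, n = 0.688
Smallest n: copper with n = 0.544.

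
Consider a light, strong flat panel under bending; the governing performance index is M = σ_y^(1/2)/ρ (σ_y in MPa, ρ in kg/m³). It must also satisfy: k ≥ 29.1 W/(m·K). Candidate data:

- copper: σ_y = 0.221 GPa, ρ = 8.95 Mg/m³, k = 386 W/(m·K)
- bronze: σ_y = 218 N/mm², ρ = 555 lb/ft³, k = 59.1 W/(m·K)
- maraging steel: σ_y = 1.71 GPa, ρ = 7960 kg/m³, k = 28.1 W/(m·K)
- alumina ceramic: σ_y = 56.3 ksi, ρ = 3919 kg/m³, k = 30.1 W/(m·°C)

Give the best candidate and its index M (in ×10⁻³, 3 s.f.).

alumina ceramic, M = 5.03×10⁻³

Screen on constraints: k ≥ 29.1 W/(m·K). Survivors: copper, bronze, alumina ceramic.
After converting to SI:
  copper: σ_y = 221.0 MPa, ρ = 8950 kg/m³
  bronze: σ_y = 218.0 MPa, ρ = 8890 kg/m³
  alumina ceramic: σ_y = 388.2 MPa, ρ = 3919 kg/m³
  alumina ceramic: M = 5.03×10⁻³
  copper: M = 1.66×10⁻³
  bronze: M = 1.66×10⁻³
Highest index: alumina ceramic.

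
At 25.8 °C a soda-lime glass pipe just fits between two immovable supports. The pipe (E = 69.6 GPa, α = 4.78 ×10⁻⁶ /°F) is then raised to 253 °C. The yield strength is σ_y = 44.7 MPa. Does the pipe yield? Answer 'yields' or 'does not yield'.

yields

α = 4.78×10⁻⁶/°F × 9/5 = 8.60×10⁻⁶/K.
ΔT = 227.2 K. Constrained thermal stress σ = E·α·ΔT = 69.60×10³ MPa × 8.60×10⁻⁶ × 227.2 = 136 MPa (compressive).
Compare to σ_y = 44.7 MPa: σ ≥ σ_y, so it yields.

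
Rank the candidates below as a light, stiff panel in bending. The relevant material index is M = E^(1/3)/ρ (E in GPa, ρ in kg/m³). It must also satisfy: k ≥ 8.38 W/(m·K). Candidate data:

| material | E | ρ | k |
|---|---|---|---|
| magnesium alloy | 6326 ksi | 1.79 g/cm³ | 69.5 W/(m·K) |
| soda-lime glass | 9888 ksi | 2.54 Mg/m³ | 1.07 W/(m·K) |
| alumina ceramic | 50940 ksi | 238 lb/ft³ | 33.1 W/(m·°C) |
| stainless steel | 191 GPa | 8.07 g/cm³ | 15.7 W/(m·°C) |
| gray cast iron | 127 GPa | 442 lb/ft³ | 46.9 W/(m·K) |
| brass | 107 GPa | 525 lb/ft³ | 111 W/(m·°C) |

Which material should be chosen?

magnesium alloy

Screen on constraints: k ≥ 8.38 W/(m·K). Survivors: magnesium alloy, alumina ceramic, stainless steel, gray cast iron, brass.
In SI units:
  magnesium alloy: E = 43.62 GPa, ρ = 1790 kg/m³
  alumina ceramic: E = 351.2 GPa, ρ = 3812 kg/m³
  stainless steel: E = 191.0 GPa, ρ = 8070 kg/m³
  gray cast iron: E = 127.0 GPa, ρ = 7080 kg/m³
  brass: E = 107.0 GPa, ρ = 8410 kg/m³
  magnesium alloy: M = 1.97×10⁻³
  alumina ceramic: M = 1.85×10⁻³
  stainless steel: M = 0.714×10⁻³
  gray cast iron: M = 0.710×10⁻³
  brass: M = 0.565×10⁻³
Highest index: magnesium alloy.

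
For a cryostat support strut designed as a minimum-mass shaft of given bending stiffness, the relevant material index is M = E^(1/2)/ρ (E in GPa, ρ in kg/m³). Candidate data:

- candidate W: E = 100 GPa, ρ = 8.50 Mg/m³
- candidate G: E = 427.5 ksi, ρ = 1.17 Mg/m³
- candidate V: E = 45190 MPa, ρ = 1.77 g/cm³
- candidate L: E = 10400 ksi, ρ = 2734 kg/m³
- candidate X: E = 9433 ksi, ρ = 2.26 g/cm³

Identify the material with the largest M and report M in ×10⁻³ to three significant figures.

In SI units:
  candidate W: E = 100.0 GPa, ρ = 8500 kg/m³
  candidate G: E = 2.948 GPa, ρ = 1170 kg/m³
  candidate V: E = 45.19 GPa, ρ = 1770 kg/m³
  candidate L: E = 71.71 GPa, ρ = 2734 kg/m³
  candidate X: E = 65.04 GPa, ρ = 2260 kg/m³
  candidate V: M = 3.80×10⁻³
  candidate X: M = 3.57×10⁻³
  candidate L: M = 3.10×10⁻³
  candidate G: M = 1.47×10⁻³
  candidate W: M = 1.18×10⁻³
Candidate V ranks first.

candidate V, M = 3.80×10⁻³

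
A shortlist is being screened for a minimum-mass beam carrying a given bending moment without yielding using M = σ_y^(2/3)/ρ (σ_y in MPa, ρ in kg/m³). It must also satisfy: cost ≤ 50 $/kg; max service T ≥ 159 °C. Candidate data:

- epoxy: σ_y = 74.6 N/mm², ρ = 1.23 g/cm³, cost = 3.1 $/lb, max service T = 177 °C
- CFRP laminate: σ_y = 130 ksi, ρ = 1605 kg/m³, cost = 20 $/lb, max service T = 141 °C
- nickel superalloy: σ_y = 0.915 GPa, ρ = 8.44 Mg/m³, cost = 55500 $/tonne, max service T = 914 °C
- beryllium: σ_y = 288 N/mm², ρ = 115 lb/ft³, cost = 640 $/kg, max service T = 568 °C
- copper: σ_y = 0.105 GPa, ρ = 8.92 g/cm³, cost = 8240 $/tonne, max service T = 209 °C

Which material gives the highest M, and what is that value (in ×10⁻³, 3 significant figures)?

Screen on constraints: cost ≤ 50 $/kg; max service T ≥ 159 °C. Survivors: epoxy, copper.
Putting every candidate on a common basis:
  epoxy: σ_y = 74.60 MPa, ρ = 1230 kg/m³
  copper: σ_y = 105.0 MPa, ρ = 8920 kg/m³
  epoxy: M = 14.4×10⁻³
  copper: M = 2.50×10⁻³
Epoxy has the largest M.

epoxy, M = 14.4×10⁻³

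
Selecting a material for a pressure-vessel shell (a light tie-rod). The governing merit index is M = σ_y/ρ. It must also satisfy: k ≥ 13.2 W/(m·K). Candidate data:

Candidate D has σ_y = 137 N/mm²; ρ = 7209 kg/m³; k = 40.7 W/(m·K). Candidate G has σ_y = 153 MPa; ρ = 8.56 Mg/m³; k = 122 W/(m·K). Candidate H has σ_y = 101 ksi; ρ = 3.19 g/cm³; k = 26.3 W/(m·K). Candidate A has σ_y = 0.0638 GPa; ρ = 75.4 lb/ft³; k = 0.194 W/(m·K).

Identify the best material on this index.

candidate H

Screen on constraints: k ≥ 13.2 W/(m·K). Survivors: candidate D, candidate G, candidate H.
Normalizing units and computing the index:
  candidate D: σ_y = 137.0 MPa, ρ = 7209 kg/m³
  candidate G: σ_y = 153.0 MPa, ρ = 8560 kg/m³
  candidate H: σ_y = 696.4 MPa, ρ = 3190 kg/m³
  candidate H: M = 218 kN·m/kg
  candidate D: M = 19.0 kN·m/kg
  candidate G: M = 17.9 kN·m/kg
The maximum is for candidate H.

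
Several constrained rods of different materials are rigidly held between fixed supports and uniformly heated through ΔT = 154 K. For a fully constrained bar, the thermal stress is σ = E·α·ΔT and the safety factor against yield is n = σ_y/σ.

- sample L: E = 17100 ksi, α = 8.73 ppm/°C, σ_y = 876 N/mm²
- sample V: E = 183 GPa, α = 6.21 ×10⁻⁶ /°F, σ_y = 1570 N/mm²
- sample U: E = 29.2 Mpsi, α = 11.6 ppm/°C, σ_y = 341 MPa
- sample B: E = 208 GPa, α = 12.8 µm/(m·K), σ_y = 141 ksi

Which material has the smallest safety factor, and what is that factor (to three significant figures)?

Per material, after unit conversion:
  sample L: E = 117.9, α = 8.73, σ_y = 876.0 → σ = 159 MPa, n = 5.53
  sample V: E = 183.0, α = 11.2, σ_y = 1570 → σ = 315 MPa, n = 4.98
  sample U: E = 201.3, α = 11.6, σ_y = 341.0 → σ = 360 MPa, n = 0.948
  sample B: E = 208.0, α = 12.8, σ_y = 972.2 → σ = 410 MPa, n = 2.37
The minimum is sample U at n = 0.948.

sample U, n = 0.948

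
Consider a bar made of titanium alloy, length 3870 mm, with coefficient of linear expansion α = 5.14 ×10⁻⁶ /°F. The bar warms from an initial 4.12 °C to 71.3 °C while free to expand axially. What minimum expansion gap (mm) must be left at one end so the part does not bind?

Convert α: 5.14×10⁻⁶/°F × (9/5) = 9.25×10⁻⁶/K.
ΔT = 71.3 − 4.12 = 67.18 K.
ΔL = α·L₀·ΔT = 9.25×10⁻⁶ × 3870 mm × 67.18 K = 2.41 mm.

2.41 mm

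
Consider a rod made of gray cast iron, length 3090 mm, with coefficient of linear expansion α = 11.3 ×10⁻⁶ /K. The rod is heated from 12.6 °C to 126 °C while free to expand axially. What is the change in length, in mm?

3.96 mm

ΔT = 126 − 12.6 = 113.4 K.
ΔL = α·L₀·ΔT = 11.3×10⁻⁶ × 3090 mm × 113.4 K = 3.96 mm.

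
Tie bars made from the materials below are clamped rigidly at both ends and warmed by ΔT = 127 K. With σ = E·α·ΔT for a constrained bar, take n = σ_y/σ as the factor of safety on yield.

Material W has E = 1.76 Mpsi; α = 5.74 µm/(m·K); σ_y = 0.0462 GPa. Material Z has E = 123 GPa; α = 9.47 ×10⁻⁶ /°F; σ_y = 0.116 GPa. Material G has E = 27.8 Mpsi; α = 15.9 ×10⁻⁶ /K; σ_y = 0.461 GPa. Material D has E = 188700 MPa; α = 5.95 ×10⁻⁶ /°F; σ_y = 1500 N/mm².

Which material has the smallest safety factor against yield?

In consistent units (E in GPa, α in ×10⁻⁶/K, σ_y in MPa):
  material W: E = 12.13, α = 5.74, σ_y = 46.20 → σ = 8.85 MPa, n = 5.22
  material Z: E = 123.0, α = 17.0, σ_y = 116.0 → σ = 266 MPa, n = 0.436
  material G: E = 191.7, α = 15.9, σ_y = 461.0 → σ = 387 MPa, n = 1.19
  material D: E = 188.7, α = 10.7, σ_y = 1500 → σ = 257 MPa, n = 5.84
Smallest n: material Z with n = 0.436.

material Z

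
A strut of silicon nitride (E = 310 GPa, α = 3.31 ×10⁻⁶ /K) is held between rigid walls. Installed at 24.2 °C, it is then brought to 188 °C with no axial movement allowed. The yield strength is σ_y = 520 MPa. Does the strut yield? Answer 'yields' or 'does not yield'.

does not yield

ΔT = 163.8 K. Constrained thermal stress σ = E·α·ΔT = 310.0×10³ MPa × 3.31×10⁻⁶ × 163.8 = 168 MPa (compressive).
Compare to σ_y = 520 MPa: σ < σ_y, so it does not yield.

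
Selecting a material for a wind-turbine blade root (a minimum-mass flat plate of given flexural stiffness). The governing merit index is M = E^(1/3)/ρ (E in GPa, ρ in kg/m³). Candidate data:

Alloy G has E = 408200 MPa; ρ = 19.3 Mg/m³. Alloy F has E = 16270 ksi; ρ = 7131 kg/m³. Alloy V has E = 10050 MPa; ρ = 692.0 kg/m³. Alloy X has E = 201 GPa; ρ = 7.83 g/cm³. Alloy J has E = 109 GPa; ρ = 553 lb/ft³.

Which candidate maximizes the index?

Normalizing units and computing the index:
  alloy G: E = 408.2 GPa, ρ = 19300 kg/m³
  alloy F: E = 112.2 GPa, ρ = 7131 kg/m³
  alloy V: E = 10.05 GPa, ρ = 692.0 kg/m³
  alloy X: E = 201.0 GPa, ρ = 7830 kg/m³
  alloy J: E = 109.0 GPa, ρ = 8858 kg/m³
  alloy V: M = 3.12×10⁻³
  alloy X: M = 0.748×10⁻³
  alloy F: M = 0.676×10⁻³
  alloy J: M = 0.539×10⁻³
  alloy G: M = 0.384×10⁻³
Highest index: alloy V.

alloy V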